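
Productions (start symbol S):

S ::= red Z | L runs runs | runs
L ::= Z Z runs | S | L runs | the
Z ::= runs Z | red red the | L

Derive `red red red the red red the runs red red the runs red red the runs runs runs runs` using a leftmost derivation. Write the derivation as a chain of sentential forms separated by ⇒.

S ⇒ red Z   [S ::= red Z]
red Z ⇒ red L   [Z ::= L]
red L ⇒ red L runs   [L ::= L runs]
red L runs ⇒ red L runs runs   [L ::= L runs]
red L runs runs ⇒ red Z Z runs runs runs   [L ::= Z Z runs]
red Z Z runs runs runs ⇒ red red red the Z runs runs runs   [Z ::= red red the]
red red red the Z runs runs runs ⇒ red red red the L runs runs runs   [Z ::= L]
red red red the L runs runs runs ⇒ red red red the Z Z runs runs runs runs   [L ::= Z Z runs]
red red red the Z Z runs runs runs runs ⇒ red red red the L Z runs runs runs runs   [Z ::= L]
red red red the L Z runs runs runs runs ⇒ red red red the Z Z runs Z runs runs runs runs   [L ::= Z Z runs]
red red red the Z Z runs Z runs runs runs runs ⇒ red red red the red red the Z runs Z runs runs runs runs   [Z ::= red red the]
red red red the red red the Z runs Z runs runs runs runs ⇒ red red red the red red the runs Z runs Z runs runs runs runs   [Z ::= runs Z]
red red red the red red the runs Z runs Z runs runs runs runs ⇒ red red red the red red the runs red red the runs Z runs runs runs runs   [Z ::= red red the]
red red red the red red the runs red red the runs Z runs runs runs runs ⇒ red red red the red red the runs red red the runs red red the runs runs runs runs   [Z ::= red red the]

S ⇒ red Z ⇒ red L ⇒ red L runs ⇒ red L runs runs ⇒ red Z Z runs runs runs ⇒ red red red the Z runs runs runs ⇒ red red red the L runs runs runs ⇒ red red red the Z Z runs runs runs runs ⇒ red red red the L Z runs runs runs runs ⇒ red red red the Z Z runs Z runs runs runs runs ⇒ red red red the red red the Z runs Z runs runs runs runs ⇒ red red red the red red the runs Z runs Z runs runs runs runs ⇒ red red red the red red the runs red red the runs Z runs runs runs runs ⇒ red red red the red red the runs red red the runs red red the runs runs runs runs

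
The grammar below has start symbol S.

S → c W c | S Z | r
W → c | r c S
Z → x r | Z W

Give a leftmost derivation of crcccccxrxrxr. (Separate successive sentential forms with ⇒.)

S ⇒ SZ ⇒ SZZ ⇒ SZZZ ⇒ cWcZZZ ⇒ crcScZZZ ⇒ crccWccZZZ ⇒ crcccccZZZ ⇒ crcccccxrZZ ⇒ crcccccxrxrZ ⇒ crcccccxrxrxr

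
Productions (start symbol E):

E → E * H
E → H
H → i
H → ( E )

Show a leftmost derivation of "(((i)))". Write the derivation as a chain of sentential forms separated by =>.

E => H => (E) => (H) => ((E)) => ((H)) => (((E))) => (((H))) => (((i)))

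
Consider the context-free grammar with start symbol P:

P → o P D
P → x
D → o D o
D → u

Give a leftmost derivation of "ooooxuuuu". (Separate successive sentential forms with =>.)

P => oPD   [P → o P D]
oPD => ooPDD   [P → o P D]
ooPDD => oooPDDD   [P → o P D]
oooPDDD => ooooPDDDD   [P → o P D]
ooooPDDDD => ooooxDDDD   [P → x]
ooooxDDDD => ooooxuDDD   [D → u]
ooooxuDDD => ooooxuuDD   [D → u]
ooooxuuDD => ooooxuuuD   [D → u]
ooooxuuuD => ooooxuuuu   [D → u]

P => oPD => ooPDD => oooPDDD => ooooPDDDD => ooooxDDDD => ooooxuDDD => ooooxuuDD => ooooxuuuD => ooooxuuuu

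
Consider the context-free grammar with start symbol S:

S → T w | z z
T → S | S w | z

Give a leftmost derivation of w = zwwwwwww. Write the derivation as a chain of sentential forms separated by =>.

S => Tw => Sww => Twww => Swww => Twwww => Swwwww => Twwwwww => Swwwwww => Twwwwwww => zwwwwwww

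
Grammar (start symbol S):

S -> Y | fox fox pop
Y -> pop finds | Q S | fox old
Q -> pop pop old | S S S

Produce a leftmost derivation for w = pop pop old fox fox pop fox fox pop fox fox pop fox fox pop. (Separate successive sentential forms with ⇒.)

S ⇒ Y ⇒ Q S ⇒ S S S S ⇒ Y S S S ⇒ Q S S S S ⇒ pop pop old S S S S ⇒ pop pop old fox fox pop S S S ⇒ pop pop old fox fox pop fox fox pop S S ⇒ pop pop old fox fox pop fox fox pop fox fox pop S ⇒ pop pop old fox fox pop fox fox pop fox fox pop fox fox pop

S ⇒ Y   [S -> Y]
Y ⇒ Q S   [Y -> Q S]
Q S ⇒ S S S S   [Q -> S S S]
S S S S ⇒ Y S S S   [S -> Y]
Y S S S ⇒ Q S S S S   [Y -> Q S]
Q S S S S ⇒ pop pop old S S S S   [Q -> pop pop old]
pop pop old S S S S ⇒ pop pop old fox fox pop S S S   [S -> fox fox pop]
pop pop old fox fox pop S S S ⇒ pop pop old fox fox pop fox fox pop S S   [S -> fox fox pop]
pop pop old fox fox pop fox fox pop S S ⇒ pop pop old fox fox pop fox fox pop fox fox pop S   [S -> fox fox pop]
pop pop old fox fox pop fox fox pop fox fox pop S ⇒ pop pop old fox fox pop fox fox pop fox fox pop fox fox pop   [S -> fox fox pop]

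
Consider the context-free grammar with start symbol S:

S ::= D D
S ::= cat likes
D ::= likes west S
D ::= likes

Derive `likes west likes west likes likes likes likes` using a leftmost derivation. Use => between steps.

S => D D   [S ::= D D]
D D => likes west S D   [D ::= likes west S]
likes west S D => likes west D D D   [S ::= D D]
likes west D D D => likes west likes west S D D   [D ::= likes west S]
likes west likes west S D D => likes west likes west D D D D   [S ::= D D]
likes west likes west D D D D => likes west likes west likes D D D   [D ::= likes]
likes west likes west likes D D D => likes west likes west likes likes D D   [D ::= likes]
likes west likes west likes likes D D => likes west likes west likes likes likes D   [D ::= likes]
likes west likes west likes likes likes D => likes west likes west likes likes likes likes   [D ::= likes]

S => D D => likes west S D => likes west D D D => likes west likes west S D D => likes west likes west D D D D => likes west likes west likes D D D => likes west likes west likes likes D D => likes west likes west likes likes likes D => likes west likes west likes likes likes likes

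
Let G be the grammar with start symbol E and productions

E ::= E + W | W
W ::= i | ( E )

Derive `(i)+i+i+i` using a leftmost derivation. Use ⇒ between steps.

E ⇒ E+W   [E ::= E + W]
E+W ⇒ E+W+W   [E ::= E + W]
E+W+W ⇒ E+W+W+W   [E ::= E + W]
E+W+W+W ⇒ W+W+W+W   [E ::= W]
W+W+W+W ⇒ (E)+W+W+W   [W ::= ( E )]
(E)+W+W+W ⇒ (W)+W+W+W   [E ::= W]
(W)+W+W+W ⇒ (i)+W+W+W   [W ::= i]
(i)+W+W+W ⇒ (i)+i+W+W   [W ::= i]
(i)+i+W+W ⇒ (i)+i+i+W   [W ::= i]
(i)+i+i+W ⇒ (i)+i+i+i   [W ::= i]

E⇒E+W⇒E+W+W⇒E+W+W+W⇒W+W+W+W⇒(E)+W+W+W⇒(W)+W+W+W⇒(i)+W+W+W⇒(i)+i+W+W⇒(i)+i+i+W⇒(i)+i+i+i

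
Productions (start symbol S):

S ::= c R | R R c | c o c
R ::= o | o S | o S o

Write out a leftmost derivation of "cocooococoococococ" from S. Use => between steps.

S => cR => coS => cocR => cocoS => cocoRRc => cocooSRc => cocooRRcRc => cocoooSoRcRc => cocooococoRcRc => cocooococooSocRc => cocooococoocococRc => cocooococoococococ

S => cR   [S ::= c R]
cR => coS   [R ::= o S]
coS => cocR   [S ::= c R]
cocR => cocoS   [R ::= o S]
cocoS => cocoRRc   [S ::= R R c]
cocoRRc => cocooSRc   [R ::= o S]
cocooSRc => cocooRRcRc   [S ::= R R c]
cocooRRcRc => cocoooSoRcRc   [R ::= o S o]
cocoooSoRcRc => cocooococoRcRc   [S ::= c o c]
cocooococoRcRc => cocooococooSocRc   [R ::= o S o]
cocooococooSocRc => cocooococoocococRc   [S ::= c o c]
cocooococoocococRc => cocooococoococococ   [R ::= o]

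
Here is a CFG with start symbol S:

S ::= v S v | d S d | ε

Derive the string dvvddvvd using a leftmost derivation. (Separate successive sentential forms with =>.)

S => dSd   [S ::= d S d]
dSd => dvSvd   [S ::= v S v]
dvSvd => dvvSvvd   [S ::= v S v]
dvvSvvd => dvvdSdvvd   [S ::= d S d]
dvvdSdvvd => dvvddvvd   [S ::= ε]

S => dSd => dvSvd => dvvSvvd => dvvdSdvvd => dvvddvvd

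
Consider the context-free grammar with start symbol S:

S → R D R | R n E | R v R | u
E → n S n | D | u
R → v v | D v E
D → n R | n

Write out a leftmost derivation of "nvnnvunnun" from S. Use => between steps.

S => RnE => DvEnE => nvEnE => nvDnE => nvnRnE => nvnDvEnE => nvnnvEnE => nvnnvunE => nvnnvunnSn => nvnnvunnun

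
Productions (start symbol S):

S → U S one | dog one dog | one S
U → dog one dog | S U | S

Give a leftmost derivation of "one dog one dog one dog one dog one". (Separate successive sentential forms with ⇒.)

S ⇒ U S one   [S → U S one]
U S one ⇒ S S one   [U → S]
S S one ⇒ one S S one   [S → one S]
one S S one ⇒ one dog one dog S one   [S → dog one dog]
one dog one dog S one ⇒ one dog one dog one S one   [S → one S]
one dog one dog one S one ⇒ one dog one dog one dog one dog one   [S → dog one dog]

S ⇒ U S one ⇒ S S one ⇒ one S S one ⇒ one dog one dog S one ⇒ one dog one dog one S one ⇒ one dog one dog one dog one dog one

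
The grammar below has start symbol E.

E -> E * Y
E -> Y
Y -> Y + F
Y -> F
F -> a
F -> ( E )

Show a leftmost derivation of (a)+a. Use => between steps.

E => Y => Y+F => F+F => (E)+F => (Y)+F => (F)+F => (a)+F => (a)+a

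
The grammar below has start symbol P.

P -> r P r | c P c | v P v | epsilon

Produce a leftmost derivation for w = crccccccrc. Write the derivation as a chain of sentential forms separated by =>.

P => cPc => crPrc => crcPcrc => crccPccrc => crcccPcccrc => crccccccrc

P => cPc   [P -> c P c]
cPc => crPrc   [P -> r P r]
crPrc => crcPcrc   [P -> c P c]
crcPcrc => crccPccrc   [P -> c P c]
crccPccrc => crcccPcccrc   [P -> c P c]
crcccPcccrc => crccccccrc   [P -> epsilon]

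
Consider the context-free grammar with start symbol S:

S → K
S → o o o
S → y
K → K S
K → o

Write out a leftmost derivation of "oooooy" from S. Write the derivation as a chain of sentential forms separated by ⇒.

S⇒K⇒KS⇒oS⇒oK⇒oKS⇒oKSS⇒ooSS⇒oooooS⇒oooooy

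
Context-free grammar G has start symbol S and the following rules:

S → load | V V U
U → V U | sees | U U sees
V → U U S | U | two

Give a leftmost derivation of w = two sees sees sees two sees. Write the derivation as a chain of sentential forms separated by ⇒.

S ⇒ V V U   [S → V V U]
V V U ⇒ U V U   [V → U]
U V U ⇒ V U V U   [U → V U]
V U V U ⇒ two U V U   [V → two]
two U V U ⇒ two U U sees V U   [U → U U sees]
two U U sees V U ⇒ two sees U sees V U   [U → sees]
two sees U sees V U ⇒ two sees sees sees V U   [U → sees]
two sees sees sees V U ⇒ two sees sees sees two U   [V → two]
two sees sees sees two U ⇒ two sees sees sees two sees   [U → sees]

S ⇒ V V U ⇒ U V U ⇒ V U V U ⇒ two U V U ⇒ two U U sees V U ⇒ two sees U sees V U ⇒ two sees sees sees V U ⇒ two sees sees sees two U ⇒ two sees sees sees two sees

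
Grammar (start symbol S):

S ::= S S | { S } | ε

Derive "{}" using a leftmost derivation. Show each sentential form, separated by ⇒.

S ⇒ SS ⇒ SSS ⇒ {S}SS ⇒ {}SS ⇒ {}S ⇒ {}

S ⇒ SS   [S ::= S S]
SS ⇒ SSS   [S ::= S S]
SSS ⇒ {S}SS   [S ::= { S }]
{S}SS ⇒ {}SS   [S ::= ε]
{}SS ⇒ {}S   [S ::= ε]
{}S ⇒ {}   [S ::= ε]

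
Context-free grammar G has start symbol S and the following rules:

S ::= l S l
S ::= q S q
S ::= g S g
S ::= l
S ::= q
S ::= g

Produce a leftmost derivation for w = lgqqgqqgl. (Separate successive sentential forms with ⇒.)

S ⇒ lSl ⇒ lgSgl ⇒ lgqSqgl ⇒ lgqqSqqgl ⇒ lgqqgqqgl

S ⇒ lSl   [S ::= l S l]
lSl ⇒ lgSgl   [S ::= g S g]
lgSgl ⇒ lgqSqgl   [S ::= q S q]
lgqSqgl ⇒ lgqqSqqgl   [S ::= q S q]
lgqqSqqgl ⇒ lgqqgqqgl   [S ::= g]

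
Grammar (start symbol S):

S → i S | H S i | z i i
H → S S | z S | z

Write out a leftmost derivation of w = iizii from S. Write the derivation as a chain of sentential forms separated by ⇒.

S ⇒ iS ⇒ iiS ⇒ iizii

S ⇒ iS   [S → i S]
iS ⇒ iiS   [S → i S]
iiS ⇒ iizii   [S → z i i]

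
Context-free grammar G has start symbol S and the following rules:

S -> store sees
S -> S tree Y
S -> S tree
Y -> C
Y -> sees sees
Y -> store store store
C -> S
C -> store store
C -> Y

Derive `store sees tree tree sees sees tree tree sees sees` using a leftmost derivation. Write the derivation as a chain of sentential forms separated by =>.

S => S tree Y => S tree tree Y => S tree Y tree tree Y => S tree tree Y tree tree Y => store sees tree tree Y tree tree Y => store sees tree tree sees sees tree tree Y => store sees tree tree sees sees tree tree sees sees

S => S tree Y   [S -> S tree Y]
S tree Y => S tree tree Y   [S -> S tree]
S tree tree Y => S tree Y tree tree Y   [S -> S tree Y]
S tree Y tree tree Y => S tree tree Y tree tree Y   [S -> S tree]
S tree tree Y tree tree Y => store sees tree tree Y tree tree Y   [S -> store sees]
store sees tree tree Y tree tree Y => store sees tree tree sees sees tree tree Y   [Y -> sees sees]
store sees tree tree sees sees tree tree Y => store sees tree tree sees sees tree tree sees sees   [Y -> sees sees]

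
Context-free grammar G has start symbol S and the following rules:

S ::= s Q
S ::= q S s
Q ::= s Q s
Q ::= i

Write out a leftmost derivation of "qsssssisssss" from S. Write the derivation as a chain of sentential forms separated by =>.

S => qSs => qsQs => qssQss => qsssQsss => qssssQssss => qsssssQsssss => qsssssisssss

S => qSs   [S ::= q S s]
qSs => qsQs   [S ::= s Q]
qsQs => qssQss   [Q ::= s Q s]
qssQss => qsssQsss   [Q ::= s Q s]
qsssQsss => qssssQssss   [Q ::= s Q s]
qssssQssss => qsssssQsssss   [Q ::= s Q s]
qsssssQsssss => qsssssisssss   [Q ::= i]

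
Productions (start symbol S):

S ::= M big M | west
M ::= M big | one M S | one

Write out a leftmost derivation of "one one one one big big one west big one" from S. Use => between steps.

S => M big M   [S ::= M big M]
M big M => one M S big M   [M ::= one M S]
one M S big M => one one M S S big M   [M ::= one M S]
one one M S S big M => one one one S S big M   [M ::= one]
one one one S S big M => one one one M big M S big M   [S ::= M big M]
one one one M big M S big M => one one one M big big M S big M   [M ::= M big]
one one one M big big M S big M => one one one one big big M S big M   [M ::= one]
one one one one big big M S big M => one one one one big big one S big M   [M ::= one]
one one one one big big one S big M => one one one one big big one west big M   [S ::= west]
one one one one big big one west big M => one one one one big big one west big one   [M ::= one]

S => M big M => one M S big M => one one M S S big M => one one one S S big M => one one one M big M S big M => one one one M big big M S big M => one one one one big big M S big M => one one one one big big one S big M => one one one one big big one west big M => one one one one big big one west big one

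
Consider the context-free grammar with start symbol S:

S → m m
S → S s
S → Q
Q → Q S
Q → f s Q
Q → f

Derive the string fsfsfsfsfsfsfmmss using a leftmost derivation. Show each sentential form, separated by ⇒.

S ⇒ Ss ⇒ Sss ⇒ Qss ⇒ fsQss ⇒ fsfsQss ⇒ fsfsQSss ⇒ fsfsfsQSss ⇒ fsfsfsfsQSss ⇒ fsfsfsfsfsQSss ⇒ fsfsfsfsfsfsQSss ⇒ fsfsfsfsfsfsfSss ⇒ fsfsfsfsfsfsfmmss

S ⇒ Ss   [S → S s]
Ss ⇒ Sss   [S → S s]
Sss ⇒ Qss   [S → Q]
Qss ⇒ fsQss   [Q → f s Q]
fsQss ⇒ fsfsQss   [Q → f s Q]
fsfsQss ⇒ fsfsQSss   [Q → Q S]
fsfsQSss ⇒ fsfsfsQSss   [Q → f s Q]
fsfsfsQSss ⇒ fsfsfsfsQSss   [Q → f s Q]
fsfsfsfsQSss ⇒ fsfsfsfsfsQSss   [Q → f s Q]
fsfsfsfsfsQSss ⇒ fsfsfsfsfsfsQSss   [Q → f s Q]
fsfsfsfsfsfsQSss ⇒ fsfsfsfsfsfsfSss   [Q → f]
fsfsfsfsfsfsfSss ⇒ fsfsfsfsfsfsfmmss   [S → m m]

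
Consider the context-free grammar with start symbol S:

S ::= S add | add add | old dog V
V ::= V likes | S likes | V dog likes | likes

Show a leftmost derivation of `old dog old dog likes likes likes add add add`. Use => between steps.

S => S add => S add add => S add add add => old dog V add add add => old dog S likes add add add => old dog old dog V likes add add add => old dog old dog V likes likes add add add => old dog old dog likes likes likes add add add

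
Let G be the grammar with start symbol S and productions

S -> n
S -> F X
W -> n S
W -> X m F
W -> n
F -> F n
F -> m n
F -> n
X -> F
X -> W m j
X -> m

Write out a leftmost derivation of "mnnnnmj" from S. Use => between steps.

S => FX   [S -> F X]
FX => FnX   [F -> F n]
FnX => FnnX   [F -> F n]
FnnX => mnnnX   [F -> m n]
mnnnX => mnnnWmj   [X -> W m j]
mnnnWmj => mnnnnmj   [W -> n]

S=>FX=>FnX=>FnnX=>mnnnX=>mnnnWmj=>mnnnnmj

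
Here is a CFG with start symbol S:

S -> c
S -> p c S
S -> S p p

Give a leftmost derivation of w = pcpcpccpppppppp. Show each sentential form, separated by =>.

S => Spp => Spppp => Spppppp => pcSpppppp => pcpcSpppppp => pcpcSpppppppp => pcpcpcSpppppppp => pcpcpccpppppppp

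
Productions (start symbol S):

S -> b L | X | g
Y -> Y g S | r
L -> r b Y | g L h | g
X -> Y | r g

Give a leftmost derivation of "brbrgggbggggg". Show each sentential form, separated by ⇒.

S ⇒ bL ⇒ brbY ⇒ brbYgS ⇒ brbYgSgS ⇒ brbYgSgSgS ⇒ brbYgSgSgSgS ⇒ brbrgSgSgSgS ⇒ brbrgggSgSgS ⇒ brbrgggbLgSgS ⇒ brbrgggbggSgS ⇒ brbrgggbggggS ⇒ brbrgggbggggg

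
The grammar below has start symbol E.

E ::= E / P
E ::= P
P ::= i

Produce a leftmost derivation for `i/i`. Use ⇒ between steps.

E ⇒ E/P ⇒ P/P ⇒ i/P ⇒ i/i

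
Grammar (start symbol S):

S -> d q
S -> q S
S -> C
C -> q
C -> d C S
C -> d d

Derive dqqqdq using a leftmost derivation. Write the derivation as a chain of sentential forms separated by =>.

S => C   [S -> C]
C => dCS   [C -> d C S]
dCS => dqS   [C -> q]
dqS => dqqS   [S -> q S]
dqqS => dqqqS   [S -> q S]
dqqqS => dqqqdq   [S -> d q]

S => C => dCS => dqS => dqqS => dqqqS => dqqqdq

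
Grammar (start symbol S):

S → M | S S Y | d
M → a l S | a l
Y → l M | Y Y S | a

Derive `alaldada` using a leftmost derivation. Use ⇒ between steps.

S ⇒ M ⇒ alS ⇒ alSSY ⇒ alSSYSY ⇒ alMSYSY ⇒ alalSYSY ⇒ alaldYSY ⇒ alaldaSY ⇒ alaldadY ⇒ alaldada

S ⇒ M   [S → M]
M ⇒ alS   [M → a l S]
alS ⇒ alSSY   [S → S S Y]
alSSY ⇒ alSSYSY   [S → S S Y]
alSSYSY ⇒ alMSYSY   [S → M]
alMSYSY ⇒ alalSYSY   [M → a l]
alalSYSY ⇒ alaldYSY   [S → d]
alaldYSY ⇒ alaldaSY   [Y → a]
alaldaSY ⇒ alaldadY   [S → d]
alaldadY ⇒ alaldada   [Y → a]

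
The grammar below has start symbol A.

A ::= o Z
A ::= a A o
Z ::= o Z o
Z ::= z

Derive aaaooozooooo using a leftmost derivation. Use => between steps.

A => aAo => aaAoo => aaaAooo => aaaoZooo => aaaooZoooo => aaaoooZooooo => aaaooozooooo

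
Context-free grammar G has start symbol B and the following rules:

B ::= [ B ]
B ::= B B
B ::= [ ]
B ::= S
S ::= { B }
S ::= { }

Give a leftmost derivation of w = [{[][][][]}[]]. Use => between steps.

B => [B] => [BB] => [SB] => [{B}B] => [{BB}B] => [{BBB}B] => [{BBBB}B] => [{[]BBB}B] => [{[][]BB}B] => [{[][][]B}B] => [{[][][][]}B] => [{[][][][]}[]]

B => [B]   [B ::= [ B ]]
[B] => [BB]   [B ::= B B]
[BB] => [SB]   [B ::= S]
[SB] => [{B}B]   [S ::= { B }]
[{B}B] => [{BB}B]   [B ::= B B]
[{BB}B] => [{BBB}B]   [B ::= B B]
[{BBB}B] => [{BBBB}B]   [B ::= B B]
[{BBBB}B] => [{[]BBB}B]   [B ::= [ ]]
[{[]BBB}B] => [{[][]BB}B]   [B ::= [ ]]
[{[][]BB}B] => [{[][][]B}B]   [B ::= [ ]]
[{[][][]B}B] => [{[][][][]}B]   [B ::= [ ]]
[{[][][][]}B] => [{[][][][]}[]]   [B ::= [ ]]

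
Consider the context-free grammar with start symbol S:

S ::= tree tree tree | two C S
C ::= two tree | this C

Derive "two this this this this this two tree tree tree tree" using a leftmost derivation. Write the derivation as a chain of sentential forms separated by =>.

S => two C S => two this C S => two this this C S => two this this this C S => two this this this this C S => two this this this this this C S => two this this this this this two tree S => two this this this this this two tree tree tree tree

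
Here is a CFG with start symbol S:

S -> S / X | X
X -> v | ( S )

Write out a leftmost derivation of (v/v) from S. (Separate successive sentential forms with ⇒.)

S⇒X⇒(S)⇒(S/X)⇒(X/X)⇒(v/X)⇒(v/v)

S ⇒ X   [S -> X]
X ⇒ (S)   [X -> ( S )]
(S) ⇒ (S/X)   [S -> S / X]
(S/X) ⇒ (X/X)   [S -> X]
(X/X) ⇒ (v/X)   [X -> v]
(v/X) ⇒ (v/v)   [X -> v]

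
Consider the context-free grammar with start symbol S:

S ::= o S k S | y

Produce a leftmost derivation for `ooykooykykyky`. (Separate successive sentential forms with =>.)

S=>oSkS=>ooSkSkS=>ooykSkS=>ooykoSkSkS=>ooykooSkSkSkS=>ooykooykSkSkS=>ooykooykykSkS=>ooykooykykykS=>ooykooykykyky

S => oSkS   [S ::= o S k S]
oSkS => ooSkSkS   [S ::= o S k S]
ooSkSkS => ooykSkS   [S ::= y]
ooykSkS => ooykoSkSkS   [S ::= o S k S]
ooykoSkSkS => ooykooSkSkSkS   [S ::= o S k S]
ooykooSkSkSkS => ooykooykSkSkS   [S ::= y]
ooykooykSkSkS => ooykooykykSkS   [S ::= y]
ooykooykykSkS => ooykooykykykS   [S ::= y]
ooykooykykykS => ooykooykykyky   [S ::= y]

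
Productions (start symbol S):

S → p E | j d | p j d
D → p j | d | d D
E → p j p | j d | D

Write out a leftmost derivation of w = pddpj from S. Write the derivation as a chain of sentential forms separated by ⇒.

S ⇒ pE ⇒ pD ⇒ pdD ⇒ pddD ⇒ pddpj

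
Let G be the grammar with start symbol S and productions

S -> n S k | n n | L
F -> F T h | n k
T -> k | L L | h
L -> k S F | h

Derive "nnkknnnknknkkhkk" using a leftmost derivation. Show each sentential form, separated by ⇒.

S⇒nSk⇒nnSkk⇒nnLkk⇒nnkSFkk⇒nnkLFkk⇒nnkkSFFkk⇒nnkknSkFFkk⇒nnkknnnkFFkk⇒nnkknnnknkFkk⇒nnkknnnknkFThkk⇒nnkknnnknknkThkk⇒nnkknnnknknkkhkk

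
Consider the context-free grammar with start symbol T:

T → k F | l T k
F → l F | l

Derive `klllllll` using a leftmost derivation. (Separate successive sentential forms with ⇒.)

T ⇒ kF   [T → k F]
kF ⇒ klF   [F → l F]
klF ⇒ kllF   [F → l F]
kllF ⇒ klllF   [F → l F]
klllF ⇒ kllllF   [F → l F]
kllllF ⇒ klllllF   [F → l F]
klllllF ⇒ kllllllF   [F → l F]
kllllllF ⇒ klllllll   [F → l]

T ⇒ kF ⇒ klF ⇒ kllF ⇒ klllF ⇒ kllllF ⇒ klllllF ⇒ kllllllF ⇒ klllllll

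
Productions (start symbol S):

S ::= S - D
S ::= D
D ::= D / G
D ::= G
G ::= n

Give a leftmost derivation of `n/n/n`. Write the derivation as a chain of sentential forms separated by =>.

S => D   [S ::= D]
D => D/G   [D ::= D / G]
D/G => D/G/G   [D ::= D / G]
D/G/G => G/G/G   [D ::= G]
G/G/G => n/G/G   [G ::= n]
n/G/G => n/n/G   [G ::= n]
n/n/G => n/n/n   [G ::= n]

S => D => D/G => D/G/G => G/G/G => n/G/G => n/n/G => n/n/n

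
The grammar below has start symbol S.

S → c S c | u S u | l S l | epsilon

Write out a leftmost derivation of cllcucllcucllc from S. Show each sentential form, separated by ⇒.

S ⇒ cSc ⇒ clSlc ⇒ cllSllc ⇒ cllcScllc ⇒ cllcuSucllc ⇒ cllcucScucllc ⇒ cllcuclSlcucllc ⇒ cllcucllcucllc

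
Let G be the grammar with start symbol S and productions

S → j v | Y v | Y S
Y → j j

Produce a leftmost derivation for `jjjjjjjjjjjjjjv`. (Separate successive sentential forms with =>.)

S => YS   [S → Y S]
YS => jjS   [Y → j j]
jjS => jjYS   [S → Y S]
jjYS => jjjjS   [Y → j j]
jjjjS => jjjjYS   [S → Y S]
jjjjYS => jjjjjjS   [Y → j j]
jjjjjjS => jjjjjjYS   [S → Y S]
jjjjjjYS => jjjjjjjjS   [Y → j j]
jjjjjjjjS => jjjjjjjjYS   [S → Y S]
jjjjjjjjYS => jjjjjjjjjjS   [Y → j j]
jjjjjjjjjjS => jjjjjjjjjjYS   [S → Y S]
jjjjjjjjjjYS => jjjjjjjjjjjjS   [Y → j j]
jjjjjjjjjjjjS => jjjjjjjjjjjjYv   [S → Y v]
jjjjjjjjjjjjYv => jjjjjjjjjjjjjjv   [Y → j j]

S=>YS=>jjS=>jjYS=>jjjjS=>jjjjYS=>jjjjjjS=>jjjjjjYS=>jjjjjjjjS=>jjjjjjjjYS=>jjjjjjjjjjS=>jjjjjjjjjjYS=>jjjjjjjjjjjjS=>jjjjjjjjjjjjYv=>jjjjjjjjjjjjjjv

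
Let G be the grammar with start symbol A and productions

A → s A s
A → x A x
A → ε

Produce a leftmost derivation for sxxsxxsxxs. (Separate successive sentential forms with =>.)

A => sAs   [A → s A s]
sAs => sxAxs   [A → x A x]
sxAxs => sxxAxxs   [A → x A x]
sxxAxxs => sxxsAsxxs   [A → s A s]
sxxsAsxxs => sxxsxAxsxxs   [A → x A x]
sxxsxAxsxxs => sxxsxxsxxs   [A → ε]

A=>sAs=>sxAxs=>sxxAxxs=>sxxsAsxxs=>sxxsxAxsxxs=>sxxsxxsxxs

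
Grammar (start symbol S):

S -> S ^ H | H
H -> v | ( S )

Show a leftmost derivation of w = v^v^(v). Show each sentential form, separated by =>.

S => S^H   [S -> S ^ H]
S^H => S^H^H   [S -> S ^ H]
S^H^H => H^H^H   [S -> H]
H^H^H => v^H^H   [H -> v]
v^H^H => v^v^H   [H -> v]
v^v^H => v^v^(S)   [H -> ( S )]
v^v^(S) => v^v^(H)   [S -> H]
v^v^(H) => v^v^(v)   [H -> v]

S=>S^H=>S^H^H=>H^H^H=>v^H^H=>v^v^H=>v^v^(S)=>v^v^(H)=>v^v^(v)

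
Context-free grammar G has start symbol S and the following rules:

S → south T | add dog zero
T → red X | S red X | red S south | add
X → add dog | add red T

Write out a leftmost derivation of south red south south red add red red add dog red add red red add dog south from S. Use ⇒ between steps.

S ⇒ south T ⇒ south red S south ⇒ south red south T south ⇒ south red south S red X south ⇒ south red south south T red X south ⇒ south red south south red X red X south ⇒ south red south south red add red T red X south ⇒ south red south south red add red red X red X south ⇒ south red south south red add red red add dog red X south ⇒ south red south south red add red red add dog red add red T south ⇒ south red south south red add red red add dog red add red red X south ⇒ south red south south red add red red add dog red add red red add dog south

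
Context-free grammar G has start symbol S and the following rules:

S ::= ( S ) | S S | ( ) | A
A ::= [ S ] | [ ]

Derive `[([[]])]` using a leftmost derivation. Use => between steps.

S=>A=>[S]=>[(S)]=>[(A)]=>[([S])]=>[([A])]=>[([[]])]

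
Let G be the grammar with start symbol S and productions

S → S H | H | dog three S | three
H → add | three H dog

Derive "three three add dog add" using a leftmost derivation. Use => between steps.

S => S H   [S → S H]
S H => S H H   [S → S H]
S H H => three H H   [S → three]
three H H => three three H dog H   [H → three H dog]
three three H dog H => three three add dog H   [H → add]
three three add dog H => three three add dog add   [H → add]

S => S H => S H H => three H H => three three H dog H => three three add dog H => three three add dog add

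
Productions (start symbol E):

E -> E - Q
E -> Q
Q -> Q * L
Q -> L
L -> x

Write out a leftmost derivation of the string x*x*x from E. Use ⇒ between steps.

E ⇒ Q   [E -> Q]
Q ⇒ Q*L   [Q -> Q * L]
Q*L ⇒ Q*L*L   [Q -> Q * L]
Q*L*L ⇒ L*L*L   [Q -> L]
L*L*L ⇒ x*L*L   [L -> x]
x*L*L ⇒ x*x*L   [L -> x]
x*x*L ⇒ x*x*x   [L -> x]

E ⇒ Q ⇒ Q*L ⇒ Q*L*L ⇒ L*L*L ⇒ x*L*L ⇒ x*x*L ⇒ x*x*x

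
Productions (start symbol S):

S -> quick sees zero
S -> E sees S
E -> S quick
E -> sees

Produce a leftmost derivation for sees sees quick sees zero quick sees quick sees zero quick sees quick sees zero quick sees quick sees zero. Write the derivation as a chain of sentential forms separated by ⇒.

S ⇒ E sees S   [S -> E sees S]
E sees S ⇒ sees sees S   [E -> sees]
sees sees S ⇒ sees sees E sees S   [S -> E sees S]
sees sees E sees S ⇒ sees sees S quick sees S   [E -> S quick]
sees sees S quick sees S ⇒ sees sees E sees S quick sees S   [S -> E sees S]
sees sees E sees S quick sees S ⇒ sees sees S quick sees S quick sees S   [E -> S quick]
sees sees S quick sees S quick sees S ⇒ sees sees E sees S quick sees S quick sees S   [S -> E sees S]
sees sees E sees S quick sees S quick sees S ⇒ sees sees S quick sees S quick sees S quick sees S   [E -> S quick]
sees sees S quick sees S quick sees S quick sees S ⇒ sees sees quick sees zero quick sees S quick sees S quick sees S   [S -> quick sees zero]
sees sees quick sees zero quick sees S quick sees S quick sees S ⇒ sees sees quick sees zero quick sees quick sees zero quick sees S quick sees S   [S -> quick sees zero]
sees sees quick sees zero quick sees quick sees zero quick sees S quick sees S ⇒ sees sees quick sees zero quick sees quick sees zero quick sees quick sees zero quick sees S   [S -> quick sees zero]
sees sees quick sees zero quick sees quick sees zero quick sees quick sees zero quick sees S ⇒ sees sees quick sees zero quick sees quick sees zero quick sees quick sees zero quick sees quick sees zero   [S -> quick sees zero]

S ⇒ E sees S ⇒ sees sees S ⇒ sees sees E sees S ⇒ sees sees S quick sees S ⇒ sees sees E sees S quick sees S ⇒ sees sees S quick sees S quick sees S ⇒ sees sees E sees S quick sees S quick sees S ⇒ sees sees S quick sees S quick sees S quick sees S ⇒ sees sees quick sees zero quick sees S quick sees S quick sees S ⇒ sees sees quick sees zero quick sees quick sees zero quick sees S quick sees S ⇒ sees sees quick sees zero quick sees quick sees zero quick sees quick sees zero quick sees S ⇒ sees sees quick sees zero quick sees quick sees zero quick sees quick sees zero quick sees quick sees zero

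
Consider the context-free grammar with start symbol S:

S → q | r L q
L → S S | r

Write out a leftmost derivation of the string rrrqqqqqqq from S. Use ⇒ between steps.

S ⇒ rLq   [S → r L q]
rLq ⇒ rSSq   [L → S S]
rSSq ⇒ rrLqSq   [S → r L q]
rrLqSq ⇒ rrSSqSq   [L → S S]
rrSSqSq ⇒ rrrLqSqSq   [S → r L q]
rrrLqSqSq ⇒ rrrSSqSqSq   [L → S S]
rrrSSqSqSq ⇒ rrrqSqSqSq   [S → q]
rrrqSqSqSq ⇒ rrrqqqSqSq   [S → q]
rrrqqqSqSq ⇒ rrrqqqqqSq   [S → q]
rrrqqqqqSq ⇒ rrrqqqqqqq   [S → q]

S ⇒ rLq ⇒ rSSq ⇒ rrLqSq ⇒ rrSSqSq ⇒ rrrLqSqSq ⇒ rrrSSqSqSq ⇒ rrrqSqSqSq ⇒ rrrqqqSqSq ⇒ rrrqqqqqSq ⇒ rrrqqqqqqq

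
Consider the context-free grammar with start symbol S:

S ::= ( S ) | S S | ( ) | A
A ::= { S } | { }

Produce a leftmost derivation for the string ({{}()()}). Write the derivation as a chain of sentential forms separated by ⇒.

S ⇒ (S)   [S ::= ( S )]
(S) ⇒ (A)   [S ::= A]
(A) ⇒ ({S})   [A ::= { S }]
({S}) ⇒ ({SS})   [S ::= S S]
({SS}) ⇒ ({SSS})   [S ::= S S]
({SSS}) ⇒ ({ASS})   [S ::= A]
({ASS}) ⇒ ({{}SS})   [A ::= { }]
({{}SS}) ⇒ ({{}()S})   [S ::= ( )]
({{}()S}) ⇒ ({{}()()})   [S ::= ( )]

S⇒(S)⇒(A)⇒({S})⇒({SS})⇒({SSS})⇒({ASS})⇒({{}SS})⇒({{}()S})⇒({{}()()})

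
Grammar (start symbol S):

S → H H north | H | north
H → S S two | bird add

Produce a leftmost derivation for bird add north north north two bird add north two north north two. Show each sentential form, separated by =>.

S => H => S S two => H H north S two => bird add H north S two => bird add S S two north S two => bird add north S two north S two => bird add north H H north two north S two => bird add north S S two H north two north S two => bird add north north S two H north two north S two => bird add north north north two H north two north S two => bird add north north north two bird add north two north S two => bird add north north north two bird add north two north north two

S => H   [S → H]
H => S S two   [H → S S two]
S S two => H H north S two   [S → H H north]
H H north S two => bird add H north S two   [H → bird add]
bird add H north S two => bird add S S two north S two   [H → S S two]
bird add S S two north S two => bird add north S two north S two   [S → north]
bird add north S two north S two => bird add north H H north two north S two   [S → H H north]
bird add north H H north two north S two => bird add north S S two H north two north S two   [H → S S two]
bird add north S S two H north two north S two => bird add north north S two H north two north S two   [S → north]
bird add north north S two H north two north S two => bird add north north north two H north two north S two   [S → north]
bird add north north north two H north two north S two => bird add north north north two bird add north two north S two   [H → bird add]
bird add north north north two bird add north two north S two => bird add north north north two bird add north two north north two   [S → north]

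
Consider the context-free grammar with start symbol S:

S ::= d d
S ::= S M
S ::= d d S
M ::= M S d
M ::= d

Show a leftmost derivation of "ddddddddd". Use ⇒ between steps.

S ⇒ SM   [S ::= S M]
SM ⇒ ddSM   [S ::= d d S]
ddSM ⇒ ddSMM   [S ::= S M]
ddSMM ⇒ ddSMMM   [S ::= S M]
ddSMMM ⇒ ddddSMMM   [S ::= d d S]
ddddSMMM ⇒ ddddddMMM   [S ::= d d]
ddddddMMM ⇒ dddddddMM   [M ::= d]
dddddddMM ⇒ ddddddddM   [M ::= d]
ddddddddM ⇒ ddddddddd   [M ::= d]

S ⇒ SM ⇒ ddSM ⇒ ddSMM ⇒ ddSMMM ⇒ ddddSMMM ⇒ ddddddMMM ⇒ dddddddMM ⇒ ddddddddM ⇒ ddddddddd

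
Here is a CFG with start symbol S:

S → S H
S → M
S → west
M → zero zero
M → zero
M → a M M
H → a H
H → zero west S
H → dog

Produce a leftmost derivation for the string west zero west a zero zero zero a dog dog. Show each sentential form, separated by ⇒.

S ⇒ S H ⇒ west H ⇒ west zero west S ⇒ west zero west S H ⇒ west zero west S H H ⇒ west zero west M H H ⇒ west zero west a M M H H ⇒ west zero west a zero M H H ⇒ west zero west a zero zero zero H H ⇒ west zero west a zero zero zero a H H ⇒ west zero west a zero zero zero a dog H ⇒ west zero west a zero zero zero a dog dog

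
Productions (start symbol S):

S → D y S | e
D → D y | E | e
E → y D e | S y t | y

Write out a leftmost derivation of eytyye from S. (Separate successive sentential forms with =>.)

S => DyS   [S → D y S]
DyS => DyyS   [D → D y]
DyyS => EyyS   [D → E]
EyyS => SytyyS   [E → S y t]
SytyyS => eytyyS   [S → e]
eytyyS => eytyye   [S → e]

S=>DyS=>DyyS=>EyyS=>SytyyS=>eytyyS=>eytyye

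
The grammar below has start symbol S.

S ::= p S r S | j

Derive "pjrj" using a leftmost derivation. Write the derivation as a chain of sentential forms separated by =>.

S => pSrS => pjrS => pjrj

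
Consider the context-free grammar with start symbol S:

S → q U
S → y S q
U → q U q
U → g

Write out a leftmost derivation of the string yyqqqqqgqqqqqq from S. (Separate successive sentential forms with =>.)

S => ySq   [S → y S q]
ySq => yySqq   [S → y S q]
yySqq => yyqUqq   [S → q U]
yyqUqq => yyqqUqqq   [U → q U q]
yyqqUqqq => yyqqqUqqqq   [U → q U q]
yyqqqUqqqq => yyqqqqUqqqqq   [U → q U q]
yyqqqqUqqqqq => yyqqqqqUqqqqqq   [U → q U q]
yyqqqqqUqqqqqq => yyqqqqqgqqqqqq   [U → g]

S => ySq => yySqq => yyqUqq => yyqqUqqq => yyqqqUqqqq => yyqqqqUqqqqq => yyqqqqqUqqqqqq => yyqqqqqgqqqqqq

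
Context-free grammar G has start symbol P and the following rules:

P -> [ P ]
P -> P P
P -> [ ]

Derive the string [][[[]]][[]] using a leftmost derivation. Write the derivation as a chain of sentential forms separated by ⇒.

P ⇒ PP ⇒ []P ⇒ []PP ⇒ [][P]P ⇒ [][[P]]P ⇒ [][[[]]]P ⇒ [][[[]]][P] ⇒ [][[[]]][[]]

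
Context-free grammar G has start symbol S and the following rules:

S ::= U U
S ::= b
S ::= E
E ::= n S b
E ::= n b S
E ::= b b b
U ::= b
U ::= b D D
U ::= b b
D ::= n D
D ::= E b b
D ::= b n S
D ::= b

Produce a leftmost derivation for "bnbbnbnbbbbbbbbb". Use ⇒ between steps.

S⇒UU⇒bDDU⇒bEbbDU⇒bnbSbbDU⇒bnbUUbbDU⇒bnbbDDUbbDU⇒bnbbnDDUbbDU⇒bnbbnbnSDUbbDU⇒bnbbnbnEDUbbDU⇒bnbbnbnbbbDUbbDU⇒bnbbnbnbbbbUbbDU⇒bnbbnbnbbbbbbbDU⇒bnbbnbnbbbbbbbbU⇒bnbbnbnbbbbbbbbb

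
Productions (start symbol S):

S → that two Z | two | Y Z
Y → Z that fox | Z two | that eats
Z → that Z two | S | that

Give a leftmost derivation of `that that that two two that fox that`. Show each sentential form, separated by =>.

S => Y Z   [S → Y Z]
Y Z => Z that fox Z   [Y → Z that fox]
Z that fox Z => that Z two that fox Z   [Z → that Z two]
that Z two that fox Z => that that Z two two that fox Z   [Z → that Z two]
that that Z two two that fox Z => that that that two two that fox Z   [Z → that]
that that that two two that fox Z => that that that two two that fox that   [Z → that]

S => Y Z => Z that fox Z => that Z two that fox Z => that that Z two two that fox Z => that that that two two that fox Z => that that that two two that fox that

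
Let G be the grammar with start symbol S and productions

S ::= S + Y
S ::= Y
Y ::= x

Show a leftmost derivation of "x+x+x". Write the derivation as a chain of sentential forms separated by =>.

S => S+Y   [S ::= S + Y]
S+Y => S+Y+Y   [S ::= S + Y]
S+Y+Y => Y+Y+Y   [S ::= Y]
Y+Y+Y => x+Y+Y   [Y ::= x]
x+Y+Y => x+x+Y   [Y ::= x]
x+x+Y => x+x+x   [Y ::= x]

S => S+Y => S+Y+Y => Y+Y+Y => x+Y+Y => x+x+Y => x+x+x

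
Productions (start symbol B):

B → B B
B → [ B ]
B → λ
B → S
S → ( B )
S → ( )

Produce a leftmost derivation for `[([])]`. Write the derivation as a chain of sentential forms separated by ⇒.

B ⇒ BB ⇒ [B]B ⇒ [S]B ⇒ [(B)]B ⇒ [([B])]B ⇒ [([])]B ⇒ [([])]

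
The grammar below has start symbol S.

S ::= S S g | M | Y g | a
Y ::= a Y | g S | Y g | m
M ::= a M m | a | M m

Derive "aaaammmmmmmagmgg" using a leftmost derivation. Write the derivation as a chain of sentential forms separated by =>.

S => SSg   [S ::= S S g]
SSg => SSgSg   [S ::= S S g]
SSgSg => MSgSg   [S ::= M]
MSgSg => aMmSgSg   [M ::= a M m]
aMmSgSg => aaMmmSgSg   [M ::= a M m]
aaMmmSgSg => aaMmmmSgSg   [M ::= M m]
aaMmmmSgSg => aaaMmmmmSgSg   [M ::= a M m]
aaaMmmmmSgSg => aaaMmmmmmSgSg   [M ::= M m]
aaaMmmmmmSgSg => aaaMmmmmmmSgSg   [M ::= M m]
aaaMmmmmmmSgSg => aaaMmmmmmmmSgSg   [M ::= M m]
aaaMmmmmmmmSgSg => aaaammmmmmmSgSg   [M ::= a]
aaaammmmmmmSgSg => aaaammmmmmmagSg   [S ::= a]
aaaammmmmmmagSg => aaaammmmmmmagYgg   [S ::= Y g]
aaaammmmmmmagYgg => aaaammmmmmmagmgg   [Y ::= m]

S => SSg => SSgSg => MSgSg => aMmSgSg => aaMmmSgSg => aaMmmmSgSg => aaaMmmmmSgSg => aaaMmmmmmSgSg => aaaMmmmmmmSgSg => aaaMmmmmmmmSgSg => aaaammmmmmmSgSg => aaaammmmmmmagSg => aaaammmmmmmagYgg => aaaammmmmmmagmgg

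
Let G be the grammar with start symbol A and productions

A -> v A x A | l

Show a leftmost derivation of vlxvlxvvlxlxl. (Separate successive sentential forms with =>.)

A => vAxA => vlxA => vlxvAxA => vlxvlxA => vlxvlxvAxA => vlxvlxvvAxAxA => vlxvlxvvlxAxA => vlxvlxvvlxlxA => vlxvlxvvlxlxl

A => vAxA   [A -> v A x A]
vAxA => vlxA   [A -> l]
vlxA => vlxvAxA   [A -> v A x A]
vlxvAxA => vlxvlxA   [A -> l]
vlxvlxA => vlxvlxvAxA   [A -> v A x A]
vlxvlxvAxA => vlxvlxvvAxAxA   [A -> v A x A]
vlxvlxvvAxAxA => vlxvlxvvlxAxA   [A -> l]
vlxvlxvvlxAxA => vlxvlxvvlxlxA   [A -> l]
vlxvlxvvlxlxA => vlxvlxvvlxlxl   [A -> l]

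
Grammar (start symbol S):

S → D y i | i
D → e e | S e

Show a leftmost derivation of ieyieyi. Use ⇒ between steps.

S ⇒ Dyi   [S → D y i]
Dyi ⇒ Seyi   [D → S e]
Seyi ⇒ Dyieyi   [S → D y i]
Dyieyi ⇒ Seyieyi   [D → S e]
Seyieyi ⇒ ieyieyi   [S → i]

S ⇒ Dyi ⇒ Seyi ⇒ Dyieyi ⇒ Seyieyi ⇒ ieyieyi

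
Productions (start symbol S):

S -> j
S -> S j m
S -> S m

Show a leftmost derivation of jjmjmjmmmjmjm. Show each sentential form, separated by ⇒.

S⇒Sjm⇒Sjmjm⇒Smjmjm⇒Smmjmjm⇒Sjmmmjmjm⇒Sjmjmmmjmjm⇒Sjmjmjmmmjmjm⇒jjmjmjmmmjmjm

S ⇒ Sjm   [S -> S j m]
Sjm ⇒ Sjmjm   [S -> S j m]
Sjmjm ⇒ Smjmjm   [S -> S m]
Smjmjm ⇒ Smmjmjm   [S -> S m]
Smmjmjm ⇒ Sjmmmjmjm   [S -> S j m]
Sjmmmjmjm ⇒ Sjmjmmmjmjm   [S -> S j m]
Sjmjmmmjmjm ⇒ Sjmjmjmmmjmjm   [S -> S j m]
Sjmjmjmmmjmjm ⇒ jjmjmjmmmjmjm   [S -> j]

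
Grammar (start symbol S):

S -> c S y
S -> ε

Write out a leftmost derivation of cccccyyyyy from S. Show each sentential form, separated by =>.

S=>cSy=>ccSyy=>cccSyyy=>ccccSyyyy=>cccccSyyyyy=>cccccyyyyy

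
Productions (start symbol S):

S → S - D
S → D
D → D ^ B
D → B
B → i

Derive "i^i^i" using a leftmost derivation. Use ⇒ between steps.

S ⇒ D ⇒ D^B ⇒ D^B^B ⇒ B^B^B ⇒ i^B^B ⇒ i^i^B ⇒ i^i^i

S ⇒ D   [S → D]
D ⇒ D^B   [D → D ^ B]
D^B ⇒ D^B^B   [D → D ^ B]
D^B^B ⇒ B^B^B   [D → B]
B^B^B ⇒ i^B^B   [B → i]
i^B^B ⇒ i^i^B   [B → i]
i^i^B ⇒ i^i^i   [B → i]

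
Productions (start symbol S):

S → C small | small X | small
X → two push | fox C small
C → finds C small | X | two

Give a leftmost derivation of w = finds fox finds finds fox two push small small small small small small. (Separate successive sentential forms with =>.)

S => C small => finds C small small => finds X small small => finds fox C small small small => finds fox finds C small small small small => finds fox finds finds C small small small small small => finds fox finds finds X small small small small small => finds fox finds finds fox C small small small small small small => finds fox finds finds fox X small small small small small small => finds fox finds finds fox two push small small small small small small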